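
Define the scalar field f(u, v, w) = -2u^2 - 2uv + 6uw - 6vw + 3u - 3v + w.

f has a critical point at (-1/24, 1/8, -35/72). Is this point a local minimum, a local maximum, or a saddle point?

The Hessian is constant: H = [[-4, -2, 6], [-2, 0, -6], [6, -6, 0]].
Leading principal minors: Δ₁ = -4, Δ₂ = -4, Δ₃ = 288.
The minors fit neither the all-positive nor the alternating-sign pattern, so H is indefinite: a saddle point.

saddle point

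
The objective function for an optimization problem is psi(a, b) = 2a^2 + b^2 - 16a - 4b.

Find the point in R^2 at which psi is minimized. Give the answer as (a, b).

(4, 2)

psi(a,b) separates as P(a) + Q(b), so its minimum is min P + min Q.
P'(a) = 4a - 16 vanishes at a ∈ {4}; Q'(b) = 2b - 4 vanishes at b ∈ {2}.
Local minima of P (where P''>0): P(4)=-32. Local minima of Q: Q(2)=-4.
So the global minimum of psi is P(4) + Q(2) = -32 − 4 = -36, attained at (4, 2).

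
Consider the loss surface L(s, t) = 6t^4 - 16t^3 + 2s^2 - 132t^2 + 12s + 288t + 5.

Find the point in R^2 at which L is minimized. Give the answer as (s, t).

L(s,t) separates as P(s) + Q(t) + 5, so its minimum is min P + min Q + 5.
P'(s) = 4s + 12 vanishes at s ∈ {-3}; Q'(t) = 24(t - 4)(t - 1)(t + 3) vanishes at t ∈ {-3, 1, 4}.
Local minima of P (where P''>0): P(-3)=-18. Local minima of Q: Q(-3)=-1134, Q(4)=-448.
So the global minimum of L is P(-3) + Q(-3) + 5 = -18 − 1134 + 5 = -1147, attained at (-3, -3).

(-3, -3)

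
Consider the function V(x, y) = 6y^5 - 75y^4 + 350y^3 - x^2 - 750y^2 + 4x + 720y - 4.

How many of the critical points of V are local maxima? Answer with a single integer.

2

V separates as a function of x plus a function of y, so ∇V=0 decouples.
∂V/∂x = -2(x - 2) = 0 at x ∈ {2}; ∂V/∂y = 30(y - 4)(y - 3)(y - 2)(y - 1) = 0 at y ∈ {1, 2, 3, 4}.
The Hessian is diagonal: diag(V_xx, V_yy). Second derivatives: V_xx(2)=-2; V_yy(1)=-180, V_yy(2)=60, V_yy(3)=-60, V_yy(4)=180.
Local maxima occur where both diagonal entries negative: (2, 1), (2, 3). Count: 2.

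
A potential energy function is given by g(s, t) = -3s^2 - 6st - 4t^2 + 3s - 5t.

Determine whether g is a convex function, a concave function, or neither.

concave

g is quadratic, so its Hessian is the constant matrix H = [[-6, -6], [-6, -8]].
det(H) = 12, tr(H) = -14.
det(H) > 0 and tr(H) < 0, so H is negative definite everywhere: concave.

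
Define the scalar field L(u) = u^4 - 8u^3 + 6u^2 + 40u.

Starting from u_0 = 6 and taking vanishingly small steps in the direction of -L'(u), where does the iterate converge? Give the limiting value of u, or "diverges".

5

L'(u) = 4(u - 5)(u - 2)(u + 1), so L'(6) = 112.
Gradient descent moves in the -L' direction, i.e. u is decreasing.
The nearest critical point in that direction is u = 5, where L'' = 72 > 0 (a local minimum). The iterate converges there.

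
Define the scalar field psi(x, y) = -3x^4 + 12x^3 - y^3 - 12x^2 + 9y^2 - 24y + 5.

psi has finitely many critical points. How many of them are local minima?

1

psi separates as a function of x plus a function of y, so ∇psi=0 decouples.
∂psi/∂x = -12x(x - 2)(x - 1) = 0 at x ∈ {0, 1, 2}; ∂psi/∂y = -3(y - 4)(y - 2) = 0 at y ∈ {2, 4}.
The Hessian is diagonal: diag(psi_xx, psi_yy). Second derivatives: psi_xx(0)=-24, psi_xx(1)=12, psi_xx(2)=-24; psi_yy(2)=6, psi_yy(4)=-6.
Local minima occur where both diagonal entries positive: (1, 2). Count: 1.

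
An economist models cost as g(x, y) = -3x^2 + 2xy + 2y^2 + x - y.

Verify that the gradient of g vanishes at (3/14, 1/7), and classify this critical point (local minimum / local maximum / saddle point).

∇g = (-6x + 2y + 1, 2x + 4y - 1); substituting (3/14, 1/7) gives ∇g = (0, 0), so (3/14, 1/7) is indeed a critical point.
The Hessian of g is constant: H = [[-6, 2], [2, 4]].
det(H) = (-6)·4 − 2² = -28.
Since det(H) < 0, H is indefinite and the critical point is a saddle point.

saddle point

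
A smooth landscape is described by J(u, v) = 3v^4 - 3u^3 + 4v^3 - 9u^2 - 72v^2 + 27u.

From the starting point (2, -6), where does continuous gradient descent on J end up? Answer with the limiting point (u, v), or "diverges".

diverges

J is separable, so gradient descent decouples: u follows -∂J/∂u, v follows -∂J/∂v.
∂J/∂u = -9(u - 1)(u + 3); at u=2 this is -45, so u increases.
∂J/∂v = 12v(v - 3)(v + 4); at v=-6 this is -1296, so v increases.
The u-coordinate has no critical point in that direction and runs off to infinity.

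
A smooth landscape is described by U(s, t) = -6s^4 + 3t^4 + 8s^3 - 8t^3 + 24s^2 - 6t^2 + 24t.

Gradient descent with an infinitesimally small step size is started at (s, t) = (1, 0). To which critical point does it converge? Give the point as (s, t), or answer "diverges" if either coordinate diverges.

U is separable, so gradient descent decouples: s follows -∂U/∂s, t follows -∂U/∂t.
∂U/∂s = -24s(s - 2)(s + 1); at s=1 this is 48, so s decreases.
∂U/∂t = 12(t - 2)(t - 1)(t + 1); at t=0 this is 24, so t decreases.
s converges to its nearest critical value 0 (a local min of the s-part); t converges to -1. The iterate converges to (0, -1).

(0, -1)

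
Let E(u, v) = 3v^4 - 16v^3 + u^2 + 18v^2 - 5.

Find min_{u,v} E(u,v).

E(u,v) separates as P(u) + Q(v) − 5, so its minimum is min P + min Q − 5.
P'(u) = 2u vanishes at u ∈ {0}; Q'(v) = 12v(v - 3)(v - 1) vanishes at v ∈ {0, 1, 3}.
Local minima of P (where P''>0): P(0)=0. Local minima of Q: Q(0)=0, Q(3)=-27.
So the global minimum of E is P(0) + Q(3) − 5 = 0 − 27 − 5 = -32, attained at (0, 3).

-32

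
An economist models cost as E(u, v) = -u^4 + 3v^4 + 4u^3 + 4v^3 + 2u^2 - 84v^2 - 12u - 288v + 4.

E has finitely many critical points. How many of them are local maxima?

E separates as a function of u plus a function of v, so ∇E=0 decouples.
∂E/∂u = -4(u - 3)(u - 1)(u + 1) = 0 at u ∈ {-1, 1, 3}; ∂E/∂v = 12(v - 4)(v + 2)(v + 3) = 0 at v ∈ {-3, -2, 4}.
The Hessian is diagonal: diag(E_uu, E_vv). Second derivatives: E_uu(-1)=-32, E_uu(1)=16, E_uu(3)=-32; E_vv(-3)=84, E_vv(-2)=-72, E_vv(4)=504.
Local maxima occur where both diagonal entries negative: (-1, -2), (3, -2). Count: 2.

2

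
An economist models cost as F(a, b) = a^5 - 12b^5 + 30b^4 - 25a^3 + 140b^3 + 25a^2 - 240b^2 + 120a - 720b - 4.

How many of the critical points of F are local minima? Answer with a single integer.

4

F separates as a function of a plus a function of b, so ∇F=0 decouples.
∂F/∂a = 5(a - 3)(a - 2)(a + 1)(a + 4) = 0 at a ∈ {-4, -1, 2, 3}; ∂F/∂b = -60(b - 3)(b - 2)(b + 1)(b + 2) = 0 at b ∈ {-2, -1, 2, 3}.
The Hessian is diagonal: diag(F_aa, F_bb). Second derivatives: F_aa(-4)=-630, F_aa(-1)=180, F_aa(2)=-90, F_aa(3)=140; F_bb(-2)=1200, F_bb(-1)=-720, F_bb(2)=720, F_bb(3)=-1200.
Local minima occur where both diagonal entries positive: (-1, -2), (-1, 2), (3, -2), (3, 2). Count: 4.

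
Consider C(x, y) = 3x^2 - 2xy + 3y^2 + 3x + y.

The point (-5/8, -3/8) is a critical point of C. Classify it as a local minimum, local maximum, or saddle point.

local minimum

The Hessian of C is constant: H = [[6, -2], [-2, 6]].
det(H) = 6·6 − (-2)² = 32.
det(H) > 0 and tr(H) = 12 > 0, so H is positive definite and the point is a local minimum.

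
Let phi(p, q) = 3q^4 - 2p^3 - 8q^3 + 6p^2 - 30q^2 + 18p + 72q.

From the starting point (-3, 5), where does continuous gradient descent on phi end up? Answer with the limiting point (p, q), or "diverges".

(-1, 3)

phi is separable, so gradient descent decouples: p follows -∂phi/∂p, q follows -∂phi/∂q.
∂phi/∂p = -6(p - 3)(p + 1); at p=-3 this is -72, so p increases.
∂phi/∂q = 12(q - 3)(q - 1)(q + 2); at q=5 this is 672, so q decreases.
p converges to its nearest critical value -1 (a local min of the p-part); q converges to 3. The iterate converges to (-1, 3).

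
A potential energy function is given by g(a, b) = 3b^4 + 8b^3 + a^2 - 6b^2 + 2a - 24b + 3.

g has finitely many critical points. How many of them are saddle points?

1

g separates as a function of a plus a function of b, so ∇g=0 decouples.
∂g/∂a = 2(a + 1) = 0 at a ∈ {-1}; ∂g/∂b = 12(b - 1)(b + 1)(b + 2) = 0 at b ∈ {-2, -1, 1}.
The Hessian is diagonal: diag(g_aa, g_bb). Second derivatives: g_aa(-1)=2; g_bb(-2)=36, g_bb(-1)=-24, g_bb(1)=72.
Saddle points occur where the two diagonal entries have opposite signs: (-1, -1). Count: 1.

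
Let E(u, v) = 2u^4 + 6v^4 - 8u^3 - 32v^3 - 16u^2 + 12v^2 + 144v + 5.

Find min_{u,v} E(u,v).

E(u,v) separates as P(u) + Q(v) + 5, so its minimum is min P + min Q + 5.
P'(u) = 8u(u - 4)(u + 1) vanishes at u ∈ {-1, 0, 4}; Q'(v) = 24(v - 3)(v - 2)(v + 1) vanishes at v ∈ {-1, 2, 3}.
Local minima of P (where P''>0): P(-1)=-6, P(4)=-256. Local minima of Q: Q(-1)=-94, Q(3)=162.
So the global minimum of E is P(4) + Q(-1) + 5 = -256 − 94 + 5 = -345, attained at (4, -1).

-345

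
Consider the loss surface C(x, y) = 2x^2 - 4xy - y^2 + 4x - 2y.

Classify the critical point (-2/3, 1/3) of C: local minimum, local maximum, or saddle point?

saddle point

The Hessian of C is constant: H = [[4, -4], [-4, -2]].
det(H) = 4·(-2) − (-4)² = -24.
Since det(H) < 0, H is indefinite and the critical point is a saddle point.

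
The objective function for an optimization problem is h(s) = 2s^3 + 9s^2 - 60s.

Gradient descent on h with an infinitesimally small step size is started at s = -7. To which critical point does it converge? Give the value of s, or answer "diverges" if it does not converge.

h'(s) = 6(s - 2)(s + 5), so h'(-7) = 108.
Gradient descent moves in the -h' direction, i.e. s is decreasing.
There is no critical point below s=-7, and h' keeps the same sign, so the iterate runs off to −∞.

diverges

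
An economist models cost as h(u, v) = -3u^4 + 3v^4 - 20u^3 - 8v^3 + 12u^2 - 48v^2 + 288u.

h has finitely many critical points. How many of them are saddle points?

h separates as a function of u plus a function of v, so ∇h=0 decouples.
∂h/∂u = -12(u - 2)(u + 3)(u + 4) = 0 at u ∈ {-4, -3, 2}; ∂h/∂v = 12v(v - 4)(v + 2) = 0 at v ∈ {-2, 0, 4}.
The Hessian is diagonal: diag(h_uu, h_vv). Second derivatives: h_uu(-4)=-72, h_uu(-3)=60, h_uu(2)=-360; h_vv(-2)=144, h_vv(0)=-96, h_vv(4)=288.
Saddle points occur where the two diagonal entries have opposite signs: (-4, -2), (-4, 4), (-3, 0), (2, -2), (2, 4). Count: 5.

5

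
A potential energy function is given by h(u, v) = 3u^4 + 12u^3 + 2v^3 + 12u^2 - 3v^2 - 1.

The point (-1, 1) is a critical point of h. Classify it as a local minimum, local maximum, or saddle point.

The mixed partial ∂²h/∂u∂v is 0, so the Hessian at any point is diag(h_uu, h_vv) = diag(12(3u^2 + 6u + 2), 6(2v - 1)).
At (-1, 1): H = diag(-12, 6).
The eigenvalues have opposite signs, so H is indefinite: a saddle point.

saddle point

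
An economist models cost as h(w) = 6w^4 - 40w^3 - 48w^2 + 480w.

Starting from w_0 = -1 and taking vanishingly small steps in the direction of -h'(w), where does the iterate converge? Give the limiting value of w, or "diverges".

-2

h'(w) = 24(w - 5)(w - 2)(w + 2), so h'(-1) = 432.
Gradient descent moves in the -h' direction, i.e. w is decreasing.
The nearest critical point in that direction is w = -2, where h'' = 672 > 0 (a local minimum). The iterate converges there.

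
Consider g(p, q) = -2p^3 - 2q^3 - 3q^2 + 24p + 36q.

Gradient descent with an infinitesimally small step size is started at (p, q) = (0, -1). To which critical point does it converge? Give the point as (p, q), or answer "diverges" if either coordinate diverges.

(-2, -3)

g is separable, so gradient descent decouples: p follows -∂g/∂p, q follows -∂g/∂q.
∂g/∂p = -6(p - 2)(p + 2); at p=0 this is 24, so p decreases.
∂g/∂q = -6(q - 2)(q + 3); at q=-1 this is 36, so q decreases.
p converges to its nearest critical value -2 (a local min of the p-part); q converges to -3. The iterate converges to (-2, -3).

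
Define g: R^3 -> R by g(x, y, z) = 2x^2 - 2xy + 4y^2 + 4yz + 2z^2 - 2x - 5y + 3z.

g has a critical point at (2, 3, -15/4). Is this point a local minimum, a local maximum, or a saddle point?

local minimum

The Hessian is constant: H = [[4, -2, 0], [-2, 8, 4], [0, 4, 4]].
Leading principal minors: Δ₁ = 4, Δ₂ = 28, Δ₃ = 48.
All leading minors are positive, so H is positive definite: a local minimum.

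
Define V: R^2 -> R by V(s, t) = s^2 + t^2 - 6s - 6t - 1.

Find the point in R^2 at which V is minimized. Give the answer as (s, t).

V(s,t) separates as P(s) + Q(t) − 1, so its minimum is min P + min Q − 1.
P'(s) = 2s - 6 vanishes at s ∈ {3}; Q'(t) = 2(t - 3) vanishes at t ∈ {3}.
Local minima of P (where P''>0): P(3)=-9. Local minima of Q: Q(3)=-9.
So the global minimum of V is P(3) + Q(3) − 1 = -9 − 9 − 1 = -19, attained at (3, 3).

(3, 3)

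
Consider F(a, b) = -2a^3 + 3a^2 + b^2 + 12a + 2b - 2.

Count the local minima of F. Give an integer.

F separates as a function of a plus a function of b, so ∇F=0 decouples.
∂F/∂a = -6(a - 2)(a + 1) = 0 at a ∈ {-1, 2}; ∂F/∂b = 2(b + 1) = 0 at b ∈ {-1}.
The Hessian is diagonal: diag(F_aa, F_bb). Second derivatives: F_aa(-1)=18, F_aa(2)=-18; F_bb(-1)=2.
Local minima occur where both diagonal entries positive: (-1, -1). Count: 1.

1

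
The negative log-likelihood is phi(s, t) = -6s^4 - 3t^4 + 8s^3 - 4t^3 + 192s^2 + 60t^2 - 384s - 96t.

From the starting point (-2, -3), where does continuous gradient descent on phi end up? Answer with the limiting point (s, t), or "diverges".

phi is separable, so gradient descent decouples: s follows -∂phi/∂s, t follows -∂phi/∂t.
∂phi/∂s = -24(s - 4)(s - 1)(s + 4); at s=-2 this is -864, so s increases.
∂phi/∂t = -12(t - 2)(t - 1)(t + 4); at t=-3 this is -240, so t increases.
s converges to its nearest critical value 1 (a local min of the s-part); t converges to 1. The iterate converges to (1, 1).

(1, 1)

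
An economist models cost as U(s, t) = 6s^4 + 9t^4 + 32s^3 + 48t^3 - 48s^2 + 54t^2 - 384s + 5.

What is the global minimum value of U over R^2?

U(s,t) separates as P(s) + Q(t) + 5, so its minimum is min P + min Q + 5.
P'(s) = 24(s - 2)(s + 2)(s + 4) vanishes at s ∈ {-4, -2, 2}; Q'(t) = 36t(t + 1)(t + 3) vanishes at t ∈ {-3, -1, 0}.
Local minima of P (where P''>0): P(-4)=256, P(2)=-608. Local minima of Q: Q(-3)=-81, Q(0)=0.
So the global minimum of U is P(2) + Q(-3) + 5 = -608 − 81 + 5 = -684, attained at (2, -3).

-684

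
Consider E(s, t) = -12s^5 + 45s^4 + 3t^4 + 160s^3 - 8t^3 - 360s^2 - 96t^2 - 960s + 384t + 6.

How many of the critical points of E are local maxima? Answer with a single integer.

E separates as a function of s plus a function of t, so ∇E=0 decouples.
∂E/∂s = -60(s - 4)(s - 2)(s + 1)(s + 2) = 0 at s ∈ {-2, -1, 2, 4}; ∂E/∂t = 12(t - 4)(t - 2)(t + 4) = 0 at t ∈ {-4, 2, 4}.
The Hessian is diagonal: diag(E_ss, E_tt). Second derivatives: E_ss(-2)=1440, E_ss(-1)=-900, E_ss(2)=1440, E_ss(4)=-3600; E_tt(-4)=576, E_tt(2)=-144, E_tt(4)=192.
Local maxima occur where both diagonal entries negative: (-1, 2), (4, 2). Count: 2.

2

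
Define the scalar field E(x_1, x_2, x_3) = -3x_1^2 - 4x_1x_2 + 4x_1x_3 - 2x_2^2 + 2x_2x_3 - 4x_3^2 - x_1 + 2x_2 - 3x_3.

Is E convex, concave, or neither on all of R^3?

E is quadratic, so its Hessian is the constant matrix H = [[-6, -4, 4], [-4, -4, 2], [4, 2, -8]].
Leading principal minors: -6, 8, -40.
Signs alternate −, +, − ⇒ H ≺ 0 ⇒ concave.

concave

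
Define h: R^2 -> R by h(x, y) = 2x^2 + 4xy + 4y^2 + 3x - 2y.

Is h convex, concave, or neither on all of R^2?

h is quadratic, so its Hessian is the constant matrix H = [[4, 4], [4, 8]].
det(H) = 16, tr(H) = 12.
det(H) > 0 and tr(H) > 0, so H is positive definite everywhere: convex.

convex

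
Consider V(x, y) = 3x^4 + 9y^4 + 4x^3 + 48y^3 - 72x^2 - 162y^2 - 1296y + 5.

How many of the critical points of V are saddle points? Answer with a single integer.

4

V separates as a function of x plus a function of y, so ∇V=0 decouples.
∂V/∂x = 12x(x - 3)(x + 4) = 0 at x ∈ {-4, 0, 3}; ∂V/∂y = 36(y - 3)(y + 3)(y + 4) = 0 at y ∈ {-4, -3, 3}.
The Hessian is diagonal: diag(V_xx, V_yy). Second derivatives: V_xx(-4)=336, V_xx(0)=-144, V_xx(3)=252; V_yy(-4)=252, V_yy(-3)=-216, V_yy(3)=1512.
Saddle points occur where the two diagonal entries have opposite signs: (-4, -3), (0, -4), (0, 3), (3, -3). Count: 4.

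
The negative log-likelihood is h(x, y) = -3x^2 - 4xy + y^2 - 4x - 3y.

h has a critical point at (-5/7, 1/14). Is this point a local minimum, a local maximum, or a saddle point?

saddle point

The Hessian of h is constant: H = [[-6, -4], [-4, 2]].
det(H) = (-6)·2 − (-4)² = -28.
Since det(H) < 0, H is indefinite and the critical point is a saddle point.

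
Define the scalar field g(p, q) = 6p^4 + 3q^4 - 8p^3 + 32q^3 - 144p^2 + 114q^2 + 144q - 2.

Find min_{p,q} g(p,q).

g(p,q) separates as A(p) + B(q) − 2, so its minimum is min A + min B − 2.
A'(p) = 24p(p - 4)(p + 3) vanishes at p ∈ {-3, 0, 4}; B'(q) = 12(q + 1)(q + 3)(q + 4) vanishes at q ∈ {-4, -3, -1}.
Local minima of A (where A''>0): A(-3)=-594, A(4)=-1280. Local minima of B: B(-4)=-32, B(-1)=-59.
So the global minimum of g is A(4) + B(-1) − 2 = -1280 − 59 − 2 = -1341, attained at (4, -1).

-1341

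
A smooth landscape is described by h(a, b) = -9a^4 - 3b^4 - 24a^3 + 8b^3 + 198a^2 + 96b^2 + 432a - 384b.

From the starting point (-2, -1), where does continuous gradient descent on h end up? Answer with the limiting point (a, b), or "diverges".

h is separable, so gradient descent decouples: a follows -∂h/∂a, b follows -∂h/∂b.
∂h/∂a = -36(a - 3)(a + 1)(a + 4); at a=-2 this is -360, so a increases.
∂h/∂b = -12(b - 4)(b - 2)(b + 4); at b=-1 this is -540, so b increases.
a converges to its nearest critical value -1 (a local min of the a-part); b converges to 2. The iterate converges to (-1, 2).

(-1, 2)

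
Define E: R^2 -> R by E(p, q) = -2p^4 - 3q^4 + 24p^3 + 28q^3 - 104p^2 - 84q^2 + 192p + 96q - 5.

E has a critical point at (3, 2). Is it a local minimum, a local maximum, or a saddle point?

The mixed partial ∂²E/∂p∂q is 0, so the Hessian at any point is diag(E_pp, E_qq) = diag(8(-3p^2 + 18p - 26), 12(-3q^2 + 14q - 14)).
At (3, 2): H = diag(8, 24).
Both eigenvalues are positive, so H is positive definite: a local minimum.

local minimum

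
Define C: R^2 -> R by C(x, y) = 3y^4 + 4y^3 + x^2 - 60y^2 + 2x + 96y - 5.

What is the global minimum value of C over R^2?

C(x,y) separates as P(x) + Q(y) − 5, so its minimum is min P + min Q − 5.
P'(x) = 2x + 2 vanishes at x ∈ {-1}; Q'(y) = 12(y - 2)(y - 1)(y + 4) vanishes at y ∈ {-4, 1, 2}.
Local minima of P (where P''>0): P(-1)=-1. Local minima of Q: Q(-4)=-832, Q(2)=32.
So the global minimum of C is P(-1) + Q(-4) − 5 = -1 − 832 − 5 = -838, attained at (-1, -4).

-838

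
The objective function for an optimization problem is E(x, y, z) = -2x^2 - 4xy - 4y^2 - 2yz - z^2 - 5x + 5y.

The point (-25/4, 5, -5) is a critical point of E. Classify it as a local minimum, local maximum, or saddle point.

The Hessian is constant: H = [[-4, -4, 0], [-4, -8, -2], [0, -2, -2]].
Leading principal minors: Δ₁ = -4, Δ₂ = 16, Δ₃ = -16.
The minors alternate sign starting negative (−, +, −), so H is negative definite: a local maximum.

local maximum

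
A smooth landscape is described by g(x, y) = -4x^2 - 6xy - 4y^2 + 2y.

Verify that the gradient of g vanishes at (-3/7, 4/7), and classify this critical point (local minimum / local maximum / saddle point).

∇g = (-8x - 6y, -6x - 8y + 2); substituting (-3/7, 4/7) gives ∇g = (0, 0), so (-3/7, 4/7) is indeed a critical point.
The Hessian of g is constant: H = [[-8, -6], [-6, -8]].
det(H) = (-8)·(-8) − (-6)² = 28.
det(H) > 0 and tr(H) = -16 < 0, so H is negative definite and the point is a local maximum.

local maximum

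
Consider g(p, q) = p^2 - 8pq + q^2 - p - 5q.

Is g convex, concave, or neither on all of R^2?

neither

g is quadratic, so its Hessian is the constant matrix H = [[2, -8], [-8, 2]].
det(H) = -60, tr(H) = 4.
det(H) < 0, so H is indefinite: neither convex nor concave.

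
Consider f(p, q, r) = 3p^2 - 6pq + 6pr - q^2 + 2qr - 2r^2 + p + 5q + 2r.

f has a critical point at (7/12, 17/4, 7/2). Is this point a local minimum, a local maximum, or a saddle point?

The Hessian is constant: H = [[6, -6, 6], [-6, -2, 2], [6, 2, -4]].
Leading principal minors: Δ₁ = 6, Δ₂ = -48, Δ₃ = 96.
The minors fit neither the all-positive nor the alternating-sign pattern, so H is indefinite: a saddle point.

saddle point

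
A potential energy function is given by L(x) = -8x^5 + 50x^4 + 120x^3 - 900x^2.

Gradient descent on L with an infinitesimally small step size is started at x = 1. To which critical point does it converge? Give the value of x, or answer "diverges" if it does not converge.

L'(x) = -40x(x - 5)(x - 3)(x + 3), so L'(1) = -1280.
Gradient descent moves in the -L' direction, i.e. x is increasing.
The nearest critical point in that direction is x = 3, where L'' = 1440 > 0 (a local minimum). The iterate converges there.

3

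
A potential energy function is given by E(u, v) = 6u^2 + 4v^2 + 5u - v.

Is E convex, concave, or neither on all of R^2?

convex

E is quadratic, so its Hessian is the constant matrix H = [[12, 0], [0, 8]].
det(H) = 96, tr(H) = 20.
det(H) > 0 and tr(H) > 0, so H is positive definite everywhere: convex.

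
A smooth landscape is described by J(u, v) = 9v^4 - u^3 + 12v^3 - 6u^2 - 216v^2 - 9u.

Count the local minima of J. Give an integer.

2

J separates as a function of u plus a function of v, so ∇J=0 decouples.
∂J/∂u = -3(u + 1)(u + 3) = 0 at u ∈ {-3, -1}; ∂J/∂v = 36v(v - 3)(v + 4) = 0 at v ∈ {-4, 0, 3}.
The Hessian is diagonal: diag(J_uu, J_vv). Second derivatives: J_uu(-3)=6, J_uu(-1)=-6; J_vv(-4)=1008, J_vv(0)=-432, J_vv(3)=756.
Local minima occur where both diagonal entries positive: (-3, -4), (-3, 3). Count: 2.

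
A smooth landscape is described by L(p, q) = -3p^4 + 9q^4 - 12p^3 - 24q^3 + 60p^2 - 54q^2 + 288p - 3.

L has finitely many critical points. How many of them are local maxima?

L separates as a function of p plus a function of q, so ∇L=0 decouples.
∂L/∂p = -12(p - 3)(p + 2)(p + 4) = 0 at p ∈ {-4, -2, 3}; ∂L/∂q = 36q(q - 3)(q + 1) = 0 at q ∈ {-1, 0, 3}.
The Hessian is diagonal: diag(L_pp, L_qq). Second derivatives: L_pp(-4)=-168, L_pp(-2)=120, L_pp(3)=-420; L_qq(-1)=144, L_qq(0)=-108, L_qq(3)=432.
Local maxima occur where both diagonal entries negative: (-4, 0), (3, 0). Count: 2.

2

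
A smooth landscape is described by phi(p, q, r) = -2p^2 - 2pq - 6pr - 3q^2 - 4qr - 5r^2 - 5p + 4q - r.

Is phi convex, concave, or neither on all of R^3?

phi is quadratic, so its Hessian is the constant matrix H = [[-4, -2, -6], [-2, -6, -4], [-6, -4, -10]].
Leading principal minors: -4, 20, -16.
Signs alternate −, +, − ⇒ H ≺ 0 ⇒ concave.

concave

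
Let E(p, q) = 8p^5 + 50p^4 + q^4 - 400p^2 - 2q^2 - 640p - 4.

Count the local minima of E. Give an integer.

E separates as a function of p plus a function of q, so ∇E=0 decouples.
∂E/∂p = 40(p - 2)(p + 1)(p + 2)(p + 4) = 0 at p ∈ {-4, -2, -1, 2}; ∂E/∂q = 4q(q - 1)(q + 1) = 0 at q ∈ {-1, 0, 1}.
The Hessian is diagonal: diag(E_pp, E_qq). Second derivatives: E_pp(-4)=-1440, E_pp(-2)=320, E_pp(-1)=-360, E_pp(2)=2880; E_qq(-1)=8, E_qq(0)=-4, E_qq(1)=8.
Local minima occur where both diagonal entries positive: (-2, -1), (-2, 1), (2, -1), (2, 1). Count: 4.

4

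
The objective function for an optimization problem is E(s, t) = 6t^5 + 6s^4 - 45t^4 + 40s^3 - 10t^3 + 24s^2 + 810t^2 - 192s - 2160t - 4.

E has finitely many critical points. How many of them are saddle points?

E separates as a function of s plus a function of t, so ∇E=0 decouples.
∂E/∂s = 24(s - 1)(s + 2)(s + 4) = 0 at s ∈ {-4, -2, 1}; ∂E/∂t = 30(t - 4)(t - 3)(t - 2)(t + 3) = 0 at t ∈ {-3, 2, 3, 4}.
The Hessian is diagonal: diag(E_ss, E_tt). Second derivatives: E_ss(-4)=240, E_ss(-2)=-144, E_ss(1)=360; E_tt(-3)=-6300, E_tt(2)=300, E_tt(3)=-180, E_tt(4)=420.
Saddle points occur where the two diagonal entries have opposite signs: (-4, -3), (-4, 3), (-2, 2), (-2, 4), (1, -3), (1, 3). Count: 6.

6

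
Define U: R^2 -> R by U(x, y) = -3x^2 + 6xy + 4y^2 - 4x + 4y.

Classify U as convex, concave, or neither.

neither

U is quadratic, so its Hessian is the constant matrix H = [[-6, 6], [6, 8]].
det(H) = -84, tr(H) = 2.
det(H) < 0, so H is indefinite: neither convex nor concave.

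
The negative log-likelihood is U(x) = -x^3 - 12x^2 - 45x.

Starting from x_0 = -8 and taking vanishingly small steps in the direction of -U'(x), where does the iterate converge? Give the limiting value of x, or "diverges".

-5

U'(x) = -3(x + 3)(x + 5), so U'(-8) = -45.
Gradient descent moves in the -U' direction, i.e. x is increasing.
The nearest critical point in that direction is x = -5, where U'' = 6 > 0 (a local minimum). The iterate converges there.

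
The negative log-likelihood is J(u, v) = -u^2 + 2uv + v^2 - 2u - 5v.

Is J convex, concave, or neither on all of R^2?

J is quadratic, so its Hessian is the constant matrix H = [[-2, 2], [2, 2]].
det(H) = -8, tr(H) = 0.
det(H) < 0, so H is indefinite: neither convex nor concave.

neither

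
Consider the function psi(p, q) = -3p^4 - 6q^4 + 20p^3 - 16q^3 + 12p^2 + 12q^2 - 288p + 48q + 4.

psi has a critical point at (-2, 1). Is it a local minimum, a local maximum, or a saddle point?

local maximum

The mixed partial ∂²psi/∂p∂q is 0, so the Hessian at any point is diag(psi_pp, psi_qq) = diag(12(-3p^2 + 10p + 2), 24(-3q^2 - 4q + 1)).
At (-2, 1): H = diag(-360, -144).
Both eigenvalues are negative, so H is negative definite: a local maximum.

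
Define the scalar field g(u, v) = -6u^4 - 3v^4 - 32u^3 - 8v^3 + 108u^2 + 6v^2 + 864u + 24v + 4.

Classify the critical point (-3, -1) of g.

local minimum

The mixed partial ∂²g/∂u∂v is 0, so the Hessian at any point is diag(g_uu, g_vv) = diag(24(-3u^2 - 8u + 9), 12(-3v^2 - 4v + 1)).
At (-3, -1): H = diag(144, 24).
Both eigenvalues are positive, so H is positive definite: a local minimum.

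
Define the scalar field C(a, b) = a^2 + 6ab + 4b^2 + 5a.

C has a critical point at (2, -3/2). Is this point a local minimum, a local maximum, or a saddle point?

saddle point

The Hessian of C is constant: H = [[2, 6], [6, 8]].
det(H) = 2·8 − 6² = -20.
Since det(H) < 0, H is indefinite and the critical point is a saddle point.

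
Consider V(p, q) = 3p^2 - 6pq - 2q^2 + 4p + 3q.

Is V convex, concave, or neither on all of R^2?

V is quadratic, so its Hessian is the constant matrix H = [[6, -6], [-6, -4]].
det(H) = -60, tr(H) = 2.
det(H) < 0, so H is indefinite: neither convex nor concave.

neither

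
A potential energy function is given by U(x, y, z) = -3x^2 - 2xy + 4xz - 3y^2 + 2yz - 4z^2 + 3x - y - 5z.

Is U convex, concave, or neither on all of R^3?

U is quadratic, so its Hessian is the constant matrix H = [[-6, -2, 4], [-2, -6, 2], [4, 2, -8]].
Leading principal minors: -6, 32, -168.
Signs alternate −, +, − ⇒ H ≺ 0 ⇒ concave.

concave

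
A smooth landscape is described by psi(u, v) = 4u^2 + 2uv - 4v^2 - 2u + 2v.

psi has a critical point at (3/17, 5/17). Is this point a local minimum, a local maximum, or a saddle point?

saddle point

The Hessian of psi is constant: H = [[8, 2], [2, -8]].
det(H) = 8·(-8) − 2² = -68.
Since det(H) < 0, H is indefinite and the critical point is a saddle point.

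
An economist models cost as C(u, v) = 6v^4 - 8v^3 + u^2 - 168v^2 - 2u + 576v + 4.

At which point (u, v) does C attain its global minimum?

C(u,v) separates as P(u) + Q(v) + 4, so its minimum is min P + min Q + 4.
P'(u) = 2u - 2 vanishes at u ∈ {1}; Q'(v) = 24(v - 3)(v - 2)(v + 4) vanishes at v ∈ {-4, 2, 3}.
Local minima of P (where P''>0): P(1)=-1. Local minima of Q: Q(-4)=-2944, Q(3)=486.
So the global minimum of C is P(1) + Q(-4) + 4 = -1 − 2944 + 4 = -2941, attained at (1, -4).

(1, -4)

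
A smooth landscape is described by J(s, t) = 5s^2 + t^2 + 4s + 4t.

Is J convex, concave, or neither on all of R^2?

convex

J is quadratic, so its Hessian is the constant matrix H = [[10, 0], [0, 2]].
det(H) = 20, tr(H) = 12.
det(H) > 0 and tr(H) > 0, so H is positive definite everywhere: convex.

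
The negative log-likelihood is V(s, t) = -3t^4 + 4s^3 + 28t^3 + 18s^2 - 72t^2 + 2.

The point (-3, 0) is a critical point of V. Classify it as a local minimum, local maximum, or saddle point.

The mixed partial ∂²V/∂s∂t is 0, so the Hessian at any point is diag(V_ss, V_tt) = diag(12(2s + 3), 12(-3t^2 + 14t - 12)).
At (-3, 0): H = diag(-36, -144).
Both eigenvalues are negative, so H is negative definite: a local maximum.

local maximum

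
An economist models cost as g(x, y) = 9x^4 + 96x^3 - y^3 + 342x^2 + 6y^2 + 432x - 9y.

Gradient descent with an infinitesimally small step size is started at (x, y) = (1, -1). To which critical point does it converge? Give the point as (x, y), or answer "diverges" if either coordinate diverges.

(-1, 1)

g is separable, so gradient descent decouples: x follows -∂g/∂x, y follows -∂g/∂y.
∂g/∂x = 36(x + 1)(x + 3)(x + 4); at x=1 this is 1440, so x decreases.
∂g/∂y = -3(y - 3)(y - 1); at y=-1 this is -24, so y increases.
x converges to its nearest critical value -1 (a local min of the x-part); y converges to 1. The iterate converges to (-1, 1).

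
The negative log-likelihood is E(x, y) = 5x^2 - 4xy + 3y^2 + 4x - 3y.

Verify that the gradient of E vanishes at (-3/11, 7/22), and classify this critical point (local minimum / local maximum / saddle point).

∇E = (10x - 4y + 4, -4x + 6y - 3); substituting (-3/11, 7/22) gives ∇E = (0, 0), so (-3/11, 7/22) is indeed a critical point.
The Hessian of E is constant: H = [[10, -4], [-4, 6]].
det(H) = 10·6 − (-4)² = 44.
det(H) > 0 and tr(H) = 16 > 0, so H is positive definite and the point is a local minimum.

local minimum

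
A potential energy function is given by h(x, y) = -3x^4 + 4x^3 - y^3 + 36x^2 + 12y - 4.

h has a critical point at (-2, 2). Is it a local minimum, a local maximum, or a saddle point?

The mixed partial ∂²h/∂x∂y is 0, so the Hessian at any point is diag(h_xx, h_yy) = diag(12(-3x^2 + 2x + 6), -6y).
At (-2, 2): H = diag(-120, -12).
Both eigenvalues are negative, so H is negative definite: a local maximum.

local maximum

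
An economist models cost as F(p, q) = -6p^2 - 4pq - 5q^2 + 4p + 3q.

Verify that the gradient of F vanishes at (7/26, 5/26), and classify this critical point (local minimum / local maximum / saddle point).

∇F = (-12p - 4q + 4, -4p - 10q + 3); substituting (7/26, 5/26) gives ∇F = (0, 0), so (7/26, 5/26) is indeed a critical point.
The Hessian of F is constant: H = [[-12, -4], [-4, -10]].
det(H) = (-12)·(-10) − (-4)² = 104.
det(H) > 0 and tr(H) = -22 < 0, so H is negative definite and the point is a local maximum.

local maximum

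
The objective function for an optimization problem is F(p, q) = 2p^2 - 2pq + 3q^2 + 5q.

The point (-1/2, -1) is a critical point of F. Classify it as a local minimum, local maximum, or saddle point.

The Hessian of F is constant: H = [[4, -2], [-2, 6]].
det(H) = 4·6 − (-2)² = 20.
det(H) > 0 and tr(H) = 10 > 0, so H is positive definite and the point is a local minimum.

local minimum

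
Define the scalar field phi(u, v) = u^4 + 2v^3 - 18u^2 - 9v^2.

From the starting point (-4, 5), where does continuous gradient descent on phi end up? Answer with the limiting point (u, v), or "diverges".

(-3, 3)

phi is separable, so gradient descent decouples: u follows -∂phi/∂u, v follows -∂phi/∂v.
∂phi/∂u = 4u(u - 3)(u + 3); at u=-4 this is -112, so u increases.
∂phi/∂v = 6v(v - 3); at v=5 this is 60, so v decreases.
u converges to its nearest critical value -3 (a local min of the u-part); v converges to 3. The iterate converges to (-3, 3).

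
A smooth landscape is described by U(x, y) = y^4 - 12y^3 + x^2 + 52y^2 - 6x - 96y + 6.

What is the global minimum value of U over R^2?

U(x,y) separates as P(x) + Q(y) + 6, so its minimum is min P + min Q + 6.
P'(x) = 2x - 6 vanishes at x ∈ {3}; Q'(y) = 4(y - 4)(y - 3)(y - 2) vanishes at y ∈ {2, 3, 4}.
Local minima of P (where P''>0): P(3)=-9. Local minima of Q: Q(2)=-64, Q(4)=-64.
So the global minimum of U is P(3) + Q(2) + 6 = -9 − 64 + 6 = -67, attained at (3, 2).

-67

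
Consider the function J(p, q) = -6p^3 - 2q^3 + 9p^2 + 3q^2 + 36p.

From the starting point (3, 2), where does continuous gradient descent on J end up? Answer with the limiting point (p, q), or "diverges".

diverges

J is separable, so gradient descent decouples: p follows -∂J/∂p, q follows -∂J/∂q.
∂J/∂p = -18(p - 2)(p + 1); at p=3 this is -72, so p increases.
∂J/∂q = -6q(q - 1); at q=2 this is -12, so q increases.
The p-coordinate has no critical point in that direction and runs off to infinity.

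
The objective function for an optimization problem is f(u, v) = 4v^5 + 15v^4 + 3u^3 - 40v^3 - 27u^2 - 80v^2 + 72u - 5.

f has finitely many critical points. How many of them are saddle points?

4

f separates as a function of u plus a function of v, so ∇f=0 decouples.
∂f/∂u = 9(u - 4)(u - 2) = 0 at u ∈ {2, 4}; ∂f/∂v = 20v(v - 2)(v + 1)(v + 4) = 0 at v ∈ {-4, -1, 0, 2}.
The Hessian is diagonal: diag(f_uu, f_vv). Second derivatives: f_uu(2)=-18, f_uu(4)=18; f_vv(-4)=-1440, f_vv(-1)=180, f_vv(0)=-160, f_vv(2)=720.
Saddle points occur where the two diagonal entries have opposite signs: (2, -1), (2, 2), (4, -4), (4, 0). Count: 4.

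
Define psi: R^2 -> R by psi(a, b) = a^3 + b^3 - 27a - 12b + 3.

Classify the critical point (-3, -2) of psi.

The mixed partial ∂²psi/∂a∂b is 0, so the Hessian at any point is diag(psi_aa, psi_bb) = diag(6a, 6b).
At (-3, -2): H = diag(-18, -12).
Both eigenvalues are negative, so H is negative definite: a local maximum.

local maximum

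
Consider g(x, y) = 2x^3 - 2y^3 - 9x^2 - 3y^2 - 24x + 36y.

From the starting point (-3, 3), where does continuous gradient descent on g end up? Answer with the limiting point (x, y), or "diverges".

g is separable, so gradient descent decouples: x follows -∂g/∂x, y follows -∂g/∂y.
∂g/∂x = 6(x - 4)(x + 1); at x=-3 this is 84, so x decreases.
∂g/∂y = -6(y - 2)(y + 3); at y=3 this is -36, so y increases.
The x-coordinate has no critical point in that direction and runs off to infinity.

diverges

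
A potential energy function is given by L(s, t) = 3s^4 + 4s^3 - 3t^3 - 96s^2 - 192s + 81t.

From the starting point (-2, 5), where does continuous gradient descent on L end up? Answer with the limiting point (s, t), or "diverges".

L is separable, so gradient descent decouples: s follows -∂L/∂s, t follows -∂L/∂t.
∂L/∂s = 12(s - 4)(s + 1)(s + 4); at s=-2 this is 144, so s decreases.
∂L/∂t = -9(t - 3)(t + 3); at t=5 this is -144, so t increases.
The t-coordinate has no critical point in that direction and runs off to infinity.

diverges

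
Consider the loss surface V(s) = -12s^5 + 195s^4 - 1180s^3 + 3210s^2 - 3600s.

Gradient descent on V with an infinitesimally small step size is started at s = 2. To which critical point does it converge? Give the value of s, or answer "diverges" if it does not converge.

V'(s) = -60(s - 5)(s - 4)(s - 3)(s - 1), so V'(2) = 360.
Gradient descent moves in the -V' direction, i.e. s is decreasing.
The nearest critical point in that direction is s = 1, where V'' = 1440 > 0 (a local minimum). The iterate converges there.

1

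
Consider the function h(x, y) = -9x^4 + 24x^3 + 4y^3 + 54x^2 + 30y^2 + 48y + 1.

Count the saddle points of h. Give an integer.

h separates as a function of x plus a function of y, so ∇h=0 decouples.
∂h/∂x = -36x(x - 3)(x + 1) = 0 at x ∈ {-1, 0, 3}; ∂h/∂y = 12(y + 1)(y + 4) = 0 at y ∈ {-4, -1}.
The Hessian is diagonal: diag(h_xx, h_yy). Second derivatives: h_xx(-1)=-144, h_xx(0)=108, h_xx(3)=-432; h_yy(-4)=-36, h_yy(-1)=36.
Saddle points occur where the two diagonal entries have opposite signs: (-1, -1), (0, -4), (3, -1). Count: 3.

3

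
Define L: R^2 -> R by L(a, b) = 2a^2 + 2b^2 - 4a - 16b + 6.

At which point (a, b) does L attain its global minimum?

L(a,b) separates as P(a) + Q(b) + 6, so its minimum is min P + min Q + 6.
P'(a) = 4a - 4 vanishes at a ∈ {1}; Q'(b) = 4b - 16 vanishes at b ∈ {4}.
Local minima of P (where P''>0): P(1)=-2. Local minima of Q: Q(4)=-32.
So the global minimum of L is P(1) + Q(4) + 6 = -2 − 32 + 6 = -28, attained at (1, 4).

(1, 4)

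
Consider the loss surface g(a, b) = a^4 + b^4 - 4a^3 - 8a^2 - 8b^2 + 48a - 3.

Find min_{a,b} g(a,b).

g(a,b) separates as P(a) + Q(b) − 3, so its minimum is min P + min Q − 3.
P'(a) = 4(a - 3)(a - 2)(a + 2) vanishes at a ∈ {-2, 2, 3}; Q'(b) = 4b(b - 2)(b + 2) vanishes at b ∈ {-2, 0, 2}.
Local minima of P (where P''>0): P(-2)=-80, P(3)=45. Local minima of Q: Q(-2)=-16, Q(2)=-16.
So the global minimum of g is P(-2) + Q(-2) − 3 = -80 − 16 − 3 = -99, attained at (-2, -2).

-99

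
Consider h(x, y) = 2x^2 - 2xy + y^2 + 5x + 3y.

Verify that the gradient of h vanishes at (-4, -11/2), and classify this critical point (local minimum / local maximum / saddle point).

local minimum

∇h = (4x - 2y + 5, -2x + 2y + 3); substituting (-4, -11/2) gives ∇h = (0, 0), so (-4, -11/2) is indeed a critical point.
The Hessian of h is constant: H = [[4, -2], [-2, 2]].
det(H) = 4·2 − (-2)² = 4.
det(H) > 0 and tr(H) = 6 > 0, so H is positive definite and the point is a local minimum.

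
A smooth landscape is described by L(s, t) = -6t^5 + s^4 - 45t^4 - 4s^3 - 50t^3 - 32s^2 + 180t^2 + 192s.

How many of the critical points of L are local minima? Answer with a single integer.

L separates as a function of s plus a function of t, so ∇L=0 decouples.
∂L/∂s = 4(s - 4)(s - 3)(s + 4) = 0 at s ∈ {-4, 3, 4}; ∂L/∂t = -30t(t - 1)(t + 3)(t + 4) = 0 at t ∈ {-4, -3, 0, 1}.
The Hessian is diagonal: diag(L_ss, L_tt). Second derivatives: L_ss(-4)=224, L_ss(3)=-28, L_ss(4)=32; L_tt(-4)=600, L_tt(-3)=-360, L_tt(0)=360, L_tt(1)=-600.
Local minima occur where both diagonal entries positive: (-4, -4), (-4, 0), (4, -4), (4, 0). Count: 4.

4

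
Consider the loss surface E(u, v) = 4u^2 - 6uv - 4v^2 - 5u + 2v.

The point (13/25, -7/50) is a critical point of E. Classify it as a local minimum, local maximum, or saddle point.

The Hessian of E is constant: H = [[8, -6], [-6, -8]].
det(H) = 8·(-8) − (-6)² = -100.
Since det(H) < 0, H is indefinite and the critical point is a saddle point.

saddle point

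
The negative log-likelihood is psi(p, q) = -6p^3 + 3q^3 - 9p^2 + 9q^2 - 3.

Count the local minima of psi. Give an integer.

psi separates as a function of p plus a function of q, so ∇psi=0 decouples.
∂psi/∂p = -18p(p + 1) = 0 at p ∈ {-1, 0}; ∂psi/∂q = 9q(q + 2) = 0 at q ∈ {-2, 0}.
The Hessian is diagonal: diag(psi_pp, psi_qq). Second derivatives: psi_pp(-1)=18, psi_pp(0)=-18; psi_qq(-2)=-18, psi_qq(0)=18.
Local minima occur where both diagonal entries positive: (-1, 0). Count: 1.

1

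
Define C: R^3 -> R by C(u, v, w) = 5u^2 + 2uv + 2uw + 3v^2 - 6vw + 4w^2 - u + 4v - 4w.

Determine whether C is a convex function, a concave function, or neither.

C is quadratic, so its Hessian is the constant matrix H = [[10, 2, 2], [2, 6, -6], [2, -6, 8]].
Leading principal minors: 10, 56, 16.
All positive ⇒ H ≻ 0 ⇒ convex.

convex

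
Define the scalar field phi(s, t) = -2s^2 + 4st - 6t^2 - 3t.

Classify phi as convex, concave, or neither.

phi is quadratic, so its Hessian is the constant matrix H = [[-4, 4], [4, -12]].
det(H) = 32, tr(H) = -16.
det(H) > 0 and tr(H) < 0, so H is negative definite everywhere: concave.

concave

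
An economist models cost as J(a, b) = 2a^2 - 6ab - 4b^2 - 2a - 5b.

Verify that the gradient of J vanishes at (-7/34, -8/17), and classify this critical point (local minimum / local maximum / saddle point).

∇J = (4a - 6b - 2, -6a - 8b - 5); substituting (-7/34, -8/17) gives ∇J = (0, 0), so (-7/34, -8/17) is indeed a critical point.
The Hessian of J is constant: H = [[4, -6], [-6, -8]].
det(H) = 4·(-8) − (-6)² = -68.
Since det(H) < 0, H is indefinite and the critical point is a saddle point.

saddle point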